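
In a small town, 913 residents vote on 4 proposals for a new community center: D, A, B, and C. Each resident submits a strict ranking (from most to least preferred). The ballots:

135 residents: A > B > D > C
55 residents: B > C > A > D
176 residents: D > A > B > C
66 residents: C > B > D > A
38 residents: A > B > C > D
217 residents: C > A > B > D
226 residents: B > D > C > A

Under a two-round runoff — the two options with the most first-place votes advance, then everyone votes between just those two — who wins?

Round 1 first-place votes: D 176, A 173, B 281, C 283.
C and B advance.
Runoff: C is preferred to B by 283 voters; B by 630.
B wins the runoff.

B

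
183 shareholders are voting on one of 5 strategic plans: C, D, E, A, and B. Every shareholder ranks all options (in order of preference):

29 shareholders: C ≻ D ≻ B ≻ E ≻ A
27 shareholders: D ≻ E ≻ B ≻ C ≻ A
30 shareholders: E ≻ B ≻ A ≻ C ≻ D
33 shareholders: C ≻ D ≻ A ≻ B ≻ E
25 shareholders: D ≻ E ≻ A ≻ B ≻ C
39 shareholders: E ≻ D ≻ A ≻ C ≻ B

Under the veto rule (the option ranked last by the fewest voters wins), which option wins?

C

Last-place votes: C 25, D 30, E 33, A 56, B 39.
C is ranked last by the fewest voters, so C wins.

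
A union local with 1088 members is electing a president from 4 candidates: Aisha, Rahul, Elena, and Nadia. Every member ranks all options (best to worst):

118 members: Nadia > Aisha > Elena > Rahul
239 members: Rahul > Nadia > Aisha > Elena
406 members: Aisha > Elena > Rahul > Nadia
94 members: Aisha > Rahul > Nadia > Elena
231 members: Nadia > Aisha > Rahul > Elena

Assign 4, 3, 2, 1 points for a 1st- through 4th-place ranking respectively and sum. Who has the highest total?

Aisha: 118·3 + 239·2 + 406·4 + 94·4 + 231·3 = 3525
Rahul: 118·1 + 239·4 + 406·2 + 94·3 + 231·2 = 2630
Elena: 118·2 + 239·1 + 406·3 + 94·1 + 231·1 = 2018
Nadia: 118·4 + 239·3 + 406·1 + 94·2 + 231·4 = 2707
Aisha has the highest Borda score (3525).

Aisha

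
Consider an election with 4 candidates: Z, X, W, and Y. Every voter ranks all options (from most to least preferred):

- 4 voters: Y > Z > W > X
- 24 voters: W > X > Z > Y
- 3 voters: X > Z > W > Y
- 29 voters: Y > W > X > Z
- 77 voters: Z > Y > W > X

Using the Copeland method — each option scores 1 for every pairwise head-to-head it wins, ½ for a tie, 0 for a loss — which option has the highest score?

Z: beats X, W, and Y → score 3.
X: loses to Z, W, and Y → score 0.
W: beats X; loses to Z and Y → score 1.
Y: beats X and W; loses to Z → score 2.
Z has the best pairwise record.

Z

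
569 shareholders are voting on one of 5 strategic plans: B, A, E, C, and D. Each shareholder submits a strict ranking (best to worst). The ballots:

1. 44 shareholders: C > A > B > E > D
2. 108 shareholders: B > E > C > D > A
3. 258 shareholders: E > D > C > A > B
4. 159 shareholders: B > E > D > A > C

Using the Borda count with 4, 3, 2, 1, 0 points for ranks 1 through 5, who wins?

E

B: 44·2 + 108·4 + 258·0 + 159·4 = 1156
A: 44·3 + 108·0 + 258·1 + 159·1 = 549
E: 44·1 + 108·3 + 258·4 + 159·3 = 1877
C: 44·4 + 108·2 + 258·2 + 159·0 = 908
D: 44·0 + 108·1 + 258·3 + 159·2 = 1200
E has the highest Borda score (1877).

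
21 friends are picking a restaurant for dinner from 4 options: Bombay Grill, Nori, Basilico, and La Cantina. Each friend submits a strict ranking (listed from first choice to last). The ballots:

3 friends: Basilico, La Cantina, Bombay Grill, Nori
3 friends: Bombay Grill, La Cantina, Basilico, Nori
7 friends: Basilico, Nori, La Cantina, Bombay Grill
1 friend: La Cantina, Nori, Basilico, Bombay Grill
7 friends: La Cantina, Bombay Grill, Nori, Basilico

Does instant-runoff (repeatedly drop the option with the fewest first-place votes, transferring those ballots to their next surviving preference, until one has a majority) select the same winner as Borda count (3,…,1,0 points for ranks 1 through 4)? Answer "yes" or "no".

Instant-runoff — R1 Bombay Grill 3, Nori 0, Basilico 10, La Cantina 8 (Nori out); R2 Bombay Grill 3, Basilico 10, La Cantina 8 (Bombay Grill out); R3 Basilico 10, La Cantina 11 (La Cantina winner). Winner: La Cantina.
Borda — scores: Bombay Grill 26, Nori 23, Basilico 34, La Cantina 43. Winner: La Cantina.
The two methods agree.

yes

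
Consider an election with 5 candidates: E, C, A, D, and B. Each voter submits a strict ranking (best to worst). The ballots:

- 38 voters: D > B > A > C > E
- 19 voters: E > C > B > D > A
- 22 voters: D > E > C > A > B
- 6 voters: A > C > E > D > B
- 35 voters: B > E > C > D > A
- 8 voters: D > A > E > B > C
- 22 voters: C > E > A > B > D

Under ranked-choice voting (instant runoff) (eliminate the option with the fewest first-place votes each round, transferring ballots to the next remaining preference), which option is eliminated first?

Round 1: E 19, C 22, A 6, D 68, B 35. Eliminate A.

A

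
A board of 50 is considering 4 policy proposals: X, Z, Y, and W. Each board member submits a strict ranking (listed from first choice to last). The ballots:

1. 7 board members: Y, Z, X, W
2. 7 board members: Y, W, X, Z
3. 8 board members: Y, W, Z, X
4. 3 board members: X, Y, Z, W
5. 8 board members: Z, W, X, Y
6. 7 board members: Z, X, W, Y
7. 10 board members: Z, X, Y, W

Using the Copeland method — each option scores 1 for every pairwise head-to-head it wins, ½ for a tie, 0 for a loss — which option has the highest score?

X: beats Y and W; loses to Z → score 2.
Z: beats X and W; ties Y → score 2.5.
Y: beats W; ties Z; loses to X → score 1.5.
W: loses to X, Z, and Y → score 0.
Z has the best pairwise record.

Z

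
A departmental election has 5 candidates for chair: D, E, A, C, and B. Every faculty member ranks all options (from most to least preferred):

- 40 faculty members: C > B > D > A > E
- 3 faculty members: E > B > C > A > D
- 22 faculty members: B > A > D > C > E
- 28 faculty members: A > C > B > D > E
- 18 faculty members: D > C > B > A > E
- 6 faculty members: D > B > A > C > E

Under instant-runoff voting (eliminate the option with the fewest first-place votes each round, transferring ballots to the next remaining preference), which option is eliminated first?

Round 1: D 24, E 3, A 28, C 40, B 22. Eliminate E.

E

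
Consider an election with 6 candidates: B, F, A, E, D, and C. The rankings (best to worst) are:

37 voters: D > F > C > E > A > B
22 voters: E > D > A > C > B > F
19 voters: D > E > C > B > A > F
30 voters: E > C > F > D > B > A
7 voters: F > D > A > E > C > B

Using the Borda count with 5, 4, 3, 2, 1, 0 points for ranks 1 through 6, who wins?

D

B: 37·0 + 22·1 + 19·2 + 30·1 + 7·0 = 90
F: 37·4 + 22·0 + 19·0 + 30·3 + 7·5 = 273
A: 37·1 + 22·3 + 19·1 + 30·0 + 7·3 = 143
E: 37·2 + 22·5 + 19·4 + 30·5 + 7·2 = 424
D: 37·5 + 22·4 + 19·5 + 30·2 + 7·4 = 456
C: 37·3 + 22·2 + 19·3 + 30·4 + 7·1 = 339
D has the highest Borda score (456).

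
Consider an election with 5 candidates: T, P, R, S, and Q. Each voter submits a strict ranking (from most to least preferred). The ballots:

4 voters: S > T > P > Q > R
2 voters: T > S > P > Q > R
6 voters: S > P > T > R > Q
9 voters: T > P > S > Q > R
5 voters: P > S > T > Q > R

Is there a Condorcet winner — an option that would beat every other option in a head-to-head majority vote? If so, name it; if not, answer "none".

none

Checking pairwise contests:
S beats T 15–11.
T beats P 15–11.
T beats R 26–0.
P beats S 14–12.
T beats Q 26–0.
Every option loses at least one head-to-head, so there is no Condorcet winner.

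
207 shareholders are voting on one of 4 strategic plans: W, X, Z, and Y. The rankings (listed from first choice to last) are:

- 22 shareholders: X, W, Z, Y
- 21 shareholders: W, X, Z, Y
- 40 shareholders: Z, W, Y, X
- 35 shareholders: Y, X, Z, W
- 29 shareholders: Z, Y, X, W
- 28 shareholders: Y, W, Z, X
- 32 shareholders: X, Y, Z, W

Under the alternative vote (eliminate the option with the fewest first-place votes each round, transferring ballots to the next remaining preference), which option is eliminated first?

W

Round 1: W 21, X 54, Z 69, Y 63. Eliminate W.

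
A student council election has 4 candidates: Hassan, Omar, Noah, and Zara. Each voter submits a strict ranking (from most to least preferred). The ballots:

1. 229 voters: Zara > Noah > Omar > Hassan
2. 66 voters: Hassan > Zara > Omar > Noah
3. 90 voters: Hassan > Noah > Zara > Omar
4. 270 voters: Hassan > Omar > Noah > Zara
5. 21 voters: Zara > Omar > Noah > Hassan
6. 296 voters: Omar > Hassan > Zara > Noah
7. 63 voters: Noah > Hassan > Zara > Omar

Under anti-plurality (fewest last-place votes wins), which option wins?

Last-place votes: Hassan 250, Omar 153, Noah 362, Zara 270.
Omar is ranked last by the fewest voters, so Omar wins.

Omar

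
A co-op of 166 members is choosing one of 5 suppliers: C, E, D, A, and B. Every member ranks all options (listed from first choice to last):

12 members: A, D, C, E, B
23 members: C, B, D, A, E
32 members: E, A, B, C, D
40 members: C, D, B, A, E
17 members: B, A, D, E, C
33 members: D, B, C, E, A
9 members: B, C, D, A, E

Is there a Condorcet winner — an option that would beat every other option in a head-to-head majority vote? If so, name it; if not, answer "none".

Checking pairwise contests:
B beats C 91–75.
C beats E 117–49.
C beats D 104–62.
C beats A 105–61.
D beats B 85–81.
Every option loses at least one head-to-head, so there is no Condorcet winner.

none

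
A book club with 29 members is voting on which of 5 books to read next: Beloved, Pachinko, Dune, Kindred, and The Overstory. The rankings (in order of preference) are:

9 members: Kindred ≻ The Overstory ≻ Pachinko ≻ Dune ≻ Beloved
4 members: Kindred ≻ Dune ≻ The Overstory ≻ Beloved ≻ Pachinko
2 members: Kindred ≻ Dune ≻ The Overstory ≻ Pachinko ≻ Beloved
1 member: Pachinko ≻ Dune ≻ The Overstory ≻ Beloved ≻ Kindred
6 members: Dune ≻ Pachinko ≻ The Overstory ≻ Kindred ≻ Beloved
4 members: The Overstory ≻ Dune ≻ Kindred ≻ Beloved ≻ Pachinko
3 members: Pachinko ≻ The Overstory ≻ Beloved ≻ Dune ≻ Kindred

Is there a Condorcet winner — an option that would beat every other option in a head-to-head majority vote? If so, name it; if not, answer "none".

Kindred vs Beloved: 25–4 for Kindred.
Kindred vs Pachinko: 19–10 for Kindred.
Kindred vs Dune: 15–14 for Kindred.
Kindred vs The Overstory: 15–14 for Kindred.
Kindred beats every other option head-to-head.

Kindred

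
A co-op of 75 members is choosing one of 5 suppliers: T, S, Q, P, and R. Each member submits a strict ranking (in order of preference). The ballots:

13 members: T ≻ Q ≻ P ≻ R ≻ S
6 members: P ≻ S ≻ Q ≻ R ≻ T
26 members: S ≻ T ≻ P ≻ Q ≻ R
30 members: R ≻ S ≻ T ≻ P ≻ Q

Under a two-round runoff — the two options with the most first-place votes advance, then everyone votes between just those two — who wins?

R

Round 1 first-place votes: T 13, S 26, Q 0, P 6, R 30.
R and S advance.
Runoff: R is preferred to S by 43 voters; S by 32.
R wins the runoff.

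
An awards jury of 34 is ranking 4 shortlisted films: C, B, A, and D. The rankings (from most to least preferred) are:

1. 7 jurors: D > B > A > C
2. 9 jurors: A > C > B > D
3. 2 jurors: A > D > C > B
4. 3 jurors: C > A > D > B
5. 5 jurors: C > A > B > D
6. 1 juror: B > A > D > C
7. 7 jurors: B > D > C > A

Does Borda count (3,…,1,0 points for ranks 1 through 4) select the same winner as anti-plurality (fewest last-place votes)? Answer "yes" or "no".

Borda — scores: C 51, B 52, A 58, D 43. Winner: A.
Anti-plurality — last-place votes: C 8, B 5, A 7, D 14. Winner: B.
The two methods disagree.

no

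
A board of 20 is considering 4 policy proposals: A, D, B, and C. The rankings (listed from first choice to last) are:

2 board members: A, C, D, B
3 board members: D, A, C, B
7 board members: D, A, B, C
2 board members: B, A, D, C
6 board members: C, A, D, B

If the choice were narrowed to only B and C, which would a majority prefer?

C

Voters preferring B to C: 9; preferring C to B: 11.
C wins the head-to-head.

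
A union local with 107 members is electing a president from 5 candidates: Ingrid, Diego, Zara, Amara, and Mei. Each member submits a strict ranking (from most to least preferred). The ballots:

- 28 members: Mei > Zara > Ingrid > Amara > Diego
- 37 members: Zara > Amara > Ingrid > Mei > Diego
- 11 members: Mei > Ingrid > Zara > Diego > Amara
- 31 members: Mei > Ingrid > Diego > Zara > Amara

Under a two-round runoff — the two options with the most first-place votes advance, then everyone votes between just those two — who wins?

Mei

Round 1 first-place votes: Ingrid 0, Diego 0, Zara 37, Amara 0, Mei 70.
Mei and Zara advance.
Runoff: Mei is preferred to Zara by 70 voters; Zara by 37.
Mei wins the runoff.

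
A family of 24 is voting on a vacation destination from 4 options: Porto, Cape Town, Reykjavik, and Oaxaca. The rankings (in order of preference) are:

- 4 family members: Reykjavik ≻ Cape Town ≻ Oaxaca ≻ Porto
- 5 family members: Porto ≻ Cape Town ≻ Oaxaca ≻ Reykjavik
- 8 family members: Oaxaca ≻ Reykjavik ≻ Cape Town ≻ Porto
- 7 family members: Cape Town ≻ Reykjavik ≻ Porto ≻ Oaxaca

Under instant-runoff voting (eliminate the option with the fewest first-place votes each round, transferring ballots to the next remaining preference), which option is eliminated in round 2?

Porto

Round 1: Porto 5, Cape Town 7, Reykjavik 4, Oaxaca 8. Eliminate Reykjavik.
Round 2: Porto 5, Cape Town 11, Oaxaca 8. Eliminate Porto.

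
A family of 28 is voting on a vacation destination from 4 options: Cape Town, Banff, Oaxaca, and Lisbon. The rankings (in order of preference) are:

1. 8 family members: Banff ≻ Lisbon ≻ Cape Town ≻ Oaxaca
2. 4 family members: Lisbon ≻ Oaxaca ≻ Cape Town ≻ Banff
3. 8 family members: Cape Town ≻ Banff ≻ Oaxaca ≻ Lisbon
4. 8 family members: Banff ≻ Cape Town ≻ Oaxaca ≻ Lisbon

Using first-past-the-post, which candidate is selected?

Banff

First-place votes: Cape Town 8, Banff 16, Oaxaca 0, Lisbon 4.
Banff has the most first-place votes.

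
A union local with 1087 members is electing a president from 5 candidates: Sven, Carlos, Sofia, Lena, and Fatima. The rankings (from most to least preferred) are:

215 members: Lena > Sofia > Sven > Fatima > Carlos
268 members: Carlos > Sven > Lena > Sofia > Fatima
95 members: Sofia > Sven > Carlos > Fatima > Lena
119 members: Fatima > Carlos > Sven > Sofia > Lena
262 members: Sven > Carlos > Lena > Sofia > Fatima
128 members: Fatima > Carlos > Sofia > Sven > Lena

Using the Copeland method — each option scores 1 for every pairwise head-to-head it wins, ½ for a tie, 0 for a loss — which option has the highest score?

Sven: beats Carlos, Sofia, Lena, and Fatima → score 4.
Carlos: beats Sofia, Lena, and Fatima; loses to Sven → score 3.
Sofia: beats Fatima; loses to Sven, Carlos, and Lena → score 1.
Lena: beats Sofia and Fatima; loses to Sven and Carlos → score 2.
Fatima: loses to Sven, Carlos, Sofia, and Lena → score 0.
Sven has the best pairwise record.

Sven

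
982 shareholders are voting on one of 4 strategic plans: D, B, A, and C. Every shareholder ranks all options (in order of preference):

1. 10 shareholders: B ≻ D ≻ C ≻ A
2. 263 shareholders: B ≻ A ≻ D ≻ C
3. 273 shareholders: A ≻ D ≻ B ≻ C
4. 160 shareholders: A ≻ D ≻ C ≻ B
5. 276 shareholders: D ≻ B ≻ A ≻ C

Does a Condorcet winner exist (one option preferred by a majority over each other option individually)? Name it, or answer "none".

Checking pairwise contests:
A beats D 696–286.
D beats B 709–273.
B beats A 549–433.
D beats C 982–0.
Every option loses at least one head-to-head, so there is no Condorcet winner.

none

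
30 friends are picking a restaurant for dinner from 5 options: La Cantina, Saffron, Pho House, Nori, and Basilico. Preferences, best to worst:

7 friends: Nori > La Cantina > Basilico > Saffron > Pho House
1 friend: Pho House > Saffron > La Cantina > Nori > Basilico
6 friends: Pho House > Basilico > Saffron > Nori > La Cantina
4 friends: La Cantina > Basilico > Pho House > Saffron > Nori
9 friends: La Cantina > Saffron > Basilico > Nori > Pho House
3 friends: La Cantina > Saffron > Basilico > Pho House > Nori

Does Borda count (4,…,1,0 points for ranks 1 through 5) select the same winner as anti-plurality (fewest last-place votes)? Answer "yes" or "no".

Borda — scores: La Cantina 87, Saffron 62, Pho House 39, Nori 44, Basilico 68. Winner: La Cantina.
Anti-plurality — last-place votes: La Cantina 6, Saffron 0, Pho House 16, Nori 7, Basilico 1. Winner: Saffron.
The two methods disagree.

no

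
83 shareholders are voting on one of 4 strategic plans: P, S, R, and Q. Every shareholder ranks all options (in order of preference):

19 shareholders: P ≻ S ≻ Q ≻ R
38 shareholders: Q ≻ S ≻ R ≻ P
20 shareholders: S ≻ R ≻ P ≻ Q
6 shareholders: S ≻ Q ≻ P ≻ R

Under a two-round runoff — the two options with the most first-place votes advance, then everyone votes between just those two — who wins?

Round 1 first-place votes: P 19, S 26, R 0, Q 38.
Q and S advance.
Runoff: Q is preferred to S by 38 voters; S by 45.
S wins the runoff.

S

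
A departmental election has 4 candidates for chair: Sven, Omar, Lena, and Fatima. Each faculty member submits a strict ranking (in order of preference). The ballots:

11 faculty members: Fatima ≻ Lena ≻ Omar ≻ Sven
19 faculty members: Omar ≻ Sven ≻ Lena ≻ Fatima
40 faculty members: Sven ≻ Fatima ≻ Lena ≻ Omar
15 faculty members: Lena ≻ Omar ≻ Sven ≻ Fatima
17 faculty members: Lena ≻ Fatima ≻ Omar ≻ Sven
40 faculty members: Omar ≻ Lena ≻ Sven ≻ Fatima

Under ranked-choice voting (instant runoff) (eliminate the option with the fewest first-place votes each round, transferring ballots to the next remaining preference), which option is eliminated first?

Fatima

Round 1: Sven 40, Omar 59, Lena 32, Fatima 11. Eliminate Fatima.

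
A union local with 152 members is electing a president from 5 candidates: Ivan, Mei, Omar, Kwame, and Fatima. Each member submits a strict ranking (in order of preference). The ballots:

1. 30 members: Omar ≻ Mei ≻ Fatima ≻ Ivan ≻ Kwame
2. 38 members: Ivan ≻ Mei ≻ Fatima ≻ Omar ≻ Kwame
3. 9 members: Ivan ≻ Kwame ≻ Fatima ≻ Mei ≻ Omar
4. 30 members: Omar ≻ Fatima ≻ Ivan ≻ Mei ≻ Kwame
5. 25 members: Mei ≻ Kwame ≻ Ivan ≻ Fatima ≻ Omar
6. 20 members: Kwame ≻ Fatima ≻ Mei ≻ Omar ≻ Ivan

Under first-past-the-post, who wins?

Omar

First-place votes: Ivan 47, Mei 25, Omar 60, Kwame 20, Fatima 0.
Omar has the most first-place votes.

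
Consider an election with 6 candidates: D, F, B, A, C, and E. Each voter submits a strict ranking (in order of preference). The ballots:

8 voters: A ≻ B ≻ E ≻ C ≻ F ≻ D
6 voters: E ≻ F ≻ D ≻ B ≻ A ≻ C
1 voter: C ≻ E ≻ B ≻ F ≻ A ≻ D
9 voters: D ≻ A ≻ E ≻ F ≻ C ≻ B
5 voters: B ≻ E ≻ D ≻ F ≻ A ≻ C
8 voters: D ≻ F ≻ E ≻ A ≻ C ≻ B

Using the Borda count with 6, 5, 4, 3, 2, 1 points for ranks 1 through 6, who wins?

E

D: 8·1 + 6·4 + 1·1 + 9·6 + 5·4 + 8·6 = 155
F: 8·2 + 6·5 + 1·3 + 9·3 + 5·3 + 8·5 = 131
B: 8·5 + 6·3 + 1·4 + 9·1 + 5·6 + 8·1 = 109
A: 8·6 + 6·2 + 1·2 + 9·5 + 5·2 + 8·3 = 141
C: 8·3 + 6·1 + 1·6 + 9·2 + 5·1 + 8·2 = 75
E: 8·4 + 6·6 + 1·5 + 9·4 + 5·5 + 8·4 = 166
E has the highest Borda score (166).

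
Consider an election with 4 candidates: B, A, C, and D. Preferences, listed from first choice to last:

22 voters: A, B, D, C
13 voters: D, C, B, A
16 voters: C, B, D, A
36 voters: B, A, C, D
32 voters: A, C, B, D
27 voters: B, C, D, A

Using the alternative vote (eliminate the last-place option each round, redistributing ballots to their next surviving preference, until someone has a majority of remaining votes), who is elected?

B

Round 1: B 63, A 54, C 16, D 13. Eliminate D.
Round 2: B 63, A 54, C 29. Eliminate C.
Round 3: B 92, A 54. B has a majority.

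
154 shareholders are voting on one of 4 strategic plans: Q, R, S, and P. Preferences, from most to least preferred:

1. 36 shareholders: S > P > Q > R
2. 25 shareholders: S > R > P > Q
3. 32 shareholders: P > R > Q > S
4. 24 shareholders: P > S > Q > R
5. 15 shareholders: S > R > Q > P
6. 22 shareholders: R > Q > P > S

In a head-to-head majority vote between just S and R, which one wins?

Voters preferring S to R: 100; preferring R to S: 54.
S wins the head-to-head.

S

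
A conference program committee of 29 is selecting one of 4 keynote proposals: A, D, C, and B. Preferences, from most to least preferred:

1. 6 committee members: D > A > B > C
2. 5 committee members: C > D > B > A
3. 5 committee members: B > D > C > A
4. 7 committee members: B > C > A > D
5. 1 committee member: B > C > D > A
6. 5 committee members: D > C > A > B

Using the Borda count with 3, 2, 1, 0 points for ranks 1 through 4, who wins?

A: 6·2 + 5·0 + 5·0 + 7·1 + 1·0 + 5·1 = 24
D: 6·3 + 5·2 + 5·2 + 7·0 + 1·1 + 5·3 = 54
C: 6·0 + 5·3 + 5·1 + 7·2 + 1·2 + 5·2 = 46
B: 6·1 + 5·1 + 5·3 + 7·3 + 1·3 + 5·0 = 50
D has the highest Borda score (54).

D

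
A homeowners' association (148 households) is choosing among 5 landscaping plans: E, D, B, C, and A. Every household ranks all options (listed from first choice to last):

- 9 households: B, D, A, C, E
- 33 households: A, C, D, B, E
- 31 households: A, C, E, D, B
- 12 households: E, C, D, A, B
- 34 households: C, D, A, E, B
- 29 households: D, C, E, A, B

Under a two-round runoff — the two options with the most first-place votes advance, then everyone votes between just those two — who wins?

C

Round 1 first-place votes: E 12, D 29, B 9, C 34, A 64.
A and C advance.
Runoff: A is preferred to C by 73 voters; C by 75.
C wins the runoff.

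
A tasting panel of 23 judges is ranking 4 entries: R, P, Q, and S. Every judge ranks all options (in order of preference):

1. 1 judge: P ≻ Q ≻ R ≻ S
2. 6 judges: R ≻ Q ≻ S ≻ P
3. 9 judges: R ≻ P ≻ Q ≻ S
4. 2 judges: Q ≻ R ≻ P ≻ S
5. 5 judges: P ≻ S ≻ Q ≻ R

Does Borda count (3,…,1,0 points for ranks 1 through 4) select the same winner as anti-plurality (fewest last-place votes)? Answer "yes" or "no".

Borda — scores: R 50, P 38, Q 34, S 16. Winner: R.
Anti-plurality — last-place votes: R 5, P 6, Q 0, S 12. Winner: Q.
The two methods disagree.

no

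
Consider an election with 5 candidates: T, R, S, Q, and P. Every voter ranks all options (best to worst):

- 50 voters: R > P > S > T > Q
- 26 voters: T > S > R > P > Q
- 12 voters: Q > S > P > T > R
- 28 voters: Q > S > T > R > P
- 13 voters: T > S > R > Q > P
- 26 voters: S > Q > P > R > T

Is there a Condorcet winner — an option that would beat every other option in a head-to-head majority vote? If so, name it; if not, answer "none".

S

S vs T: 116–39 for S.
S vs R: 105–50 for S.
S vs Q: 115–40 for S.
S vs P: 105–50 for S.
S beats every other option head-to-head.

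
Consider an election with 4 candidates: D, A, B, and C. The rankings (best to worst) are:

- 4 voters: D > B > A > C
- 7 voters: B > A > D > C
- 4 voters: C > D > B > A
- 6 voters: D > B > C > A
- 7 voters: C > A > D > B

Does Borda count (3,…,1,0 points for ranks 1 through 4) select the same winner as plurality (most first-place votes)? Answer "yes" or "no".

no

Borda — scores: D 52, A 32, B 45, C 39. Winner: D.
Plurality — first-place votes: D 10, A 0, B 7, C 11. Winner: C.
The two methods disagree.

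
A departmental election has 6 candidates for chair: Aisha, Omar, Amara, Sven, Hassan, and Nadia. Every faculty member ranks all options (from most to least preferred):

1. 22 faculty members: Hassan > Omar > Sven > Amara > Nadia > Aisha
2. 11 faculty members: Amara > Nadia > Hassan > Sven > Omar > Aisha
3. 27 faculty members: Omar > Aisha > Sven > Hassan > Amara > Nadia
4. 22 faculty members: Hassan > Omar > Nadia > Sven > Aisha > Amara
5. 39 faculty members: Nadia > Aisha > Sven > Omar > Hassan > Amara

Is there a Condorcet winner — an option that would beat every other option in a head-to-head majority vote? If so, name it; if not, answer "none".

Omar

Omar vs Aisha: 82–39 for Omar.
Omar vs Amara: 110–11 for Omar.
Omar vs Sven: 71–50 for Omar.
Omar vs Hassan: 66–55 for Omar.
Omar vs Nadia: 71–50 for Omar.
Omar beats every other option head-to-head.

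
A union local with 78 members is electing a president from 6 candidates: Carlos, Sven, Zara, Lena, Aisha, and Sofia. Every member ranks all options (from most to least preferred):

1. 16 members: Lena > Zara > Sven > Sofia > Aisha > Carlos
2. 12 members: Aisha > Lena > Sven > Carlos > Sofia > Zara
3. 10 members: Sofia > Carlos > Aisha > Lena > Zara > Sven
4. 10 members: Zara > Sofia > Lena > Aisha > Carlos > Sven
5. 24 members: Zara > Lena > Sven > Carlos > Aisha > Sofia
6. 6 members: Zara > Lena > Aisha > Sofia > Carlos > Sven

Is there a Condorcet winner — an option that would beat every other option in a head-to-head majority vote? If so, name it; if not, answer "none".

Zara vs Carlos: 56–22 for Zara.
Zara vs Sven: 66–12 for Zara.
Zara vs Lena: 40–38 for Zara.
Zara vs Aisha: 56–22 for Zara.
Zara vs Sofia: 56–22 for Zara.
Zara beats every other option head-to-head.

Zara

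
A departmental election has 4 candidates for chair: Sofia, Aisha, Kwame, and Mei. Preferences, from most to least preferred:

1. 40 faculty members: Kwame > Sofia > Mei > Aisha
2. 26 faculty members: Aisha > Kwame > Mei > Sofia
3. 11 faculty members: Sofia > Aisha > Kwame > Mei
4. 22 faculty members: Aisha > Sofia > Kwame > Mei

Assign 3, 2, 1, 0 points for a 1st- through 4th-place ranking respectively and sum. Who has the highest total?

Kwame

Sofia: 40·2 + 26·0 + 11·3 + 22·2 = 157
Aisha: 40·0 + 26·3 + 11·2 + 22·3 = 166
Kwame: 40·3 + 26·2 + 11·1 + 22·1 = 205
Mei: 40·1 + 26·1 + 11·0 + 22·0 = 66
Kwame has the highest Borda score (205).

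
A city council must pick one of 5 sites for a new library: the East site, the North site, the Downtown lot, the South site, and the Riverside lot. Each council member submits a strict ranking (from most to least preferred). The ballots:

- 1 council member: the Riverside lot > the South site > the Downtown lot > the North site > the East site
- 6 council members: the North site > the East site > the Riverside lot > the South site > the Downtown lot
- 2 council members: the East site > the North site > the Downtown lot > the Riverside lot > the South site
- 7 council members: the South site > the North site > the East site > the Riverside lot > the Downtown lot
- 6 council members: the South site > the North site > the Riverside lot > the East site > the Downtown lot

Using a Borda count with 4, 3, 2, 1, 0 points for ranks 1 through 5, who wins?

the North site

the East site: 1·0 + 6·3 + 2·4 + 7·2 + 6·1 = 46
the North site: 1·1 + 6·4 + 2·3 + 7·3 + 6·3 = 70
the Downtown lot: 1·2 + 6·0 + 2·2 + 7·0 + 6·0 = 6
the South site: 1·3 + 6·1 + 2·0 + 7·4 + 6·4 = 61
the Riverside lot: 1·4 + 6·2 + 2·1 + 7·1 + 6·2 = 37
the North site has the highest Borda score (70).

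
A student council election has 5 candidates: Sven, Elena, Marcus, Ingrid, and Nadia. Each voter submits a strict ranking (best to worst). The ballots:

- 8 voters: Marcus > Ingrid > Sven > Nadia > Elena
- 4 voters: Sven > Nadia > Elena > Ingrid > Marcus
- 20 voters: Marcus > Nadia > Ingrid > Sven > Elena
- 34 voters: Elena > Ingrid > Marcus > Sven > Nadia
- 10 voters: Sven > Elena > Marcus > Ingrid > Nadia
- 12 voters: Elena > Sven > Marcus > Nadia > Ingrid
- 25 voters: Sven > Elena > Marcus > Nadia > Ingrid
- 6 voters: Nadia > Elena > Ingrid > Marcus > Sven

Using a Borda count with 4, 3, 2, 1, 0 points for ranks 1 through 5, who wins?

Sven: 8·2 + 4·4 + 20·1 + 34·1 + 10·4 + 12·3 + 25·4 + 6·0 = 262
Elena: 8·0 + 4·2 + 20·0 + 34·4 + 10·3 + 12·4 + 25·3 + 6·3 = 315
Marcus: 8·4 + 4·0 + 20·4 + 34·2 + 10·2 + 12·2 + 25·2 + 6·1 = 280
Ingrid: 8·3 + 4·1 + 20·2 + 34·3 + 10·1 + 12·0 + 25·0 + 6·2 = 192
Nadia: 8·1 + 4·3 + 20·3 + 34·0 + 10·0 + 12·1 + 25·1 + 6·4 = 141
Elena has the highest Borda score (315).

Elena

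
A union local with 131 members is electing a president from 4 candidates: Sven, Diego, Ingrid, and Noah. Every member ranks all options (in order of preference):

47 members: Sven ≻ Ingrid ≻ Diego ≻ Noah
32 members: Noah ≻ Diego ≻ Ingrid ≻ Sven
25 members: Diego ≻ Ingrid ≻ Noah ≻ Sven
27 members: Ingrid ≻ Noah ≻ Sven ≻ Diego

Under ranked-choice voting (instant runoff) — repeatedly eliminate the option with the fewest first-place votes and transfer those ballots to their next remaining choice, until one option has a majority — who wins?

Round 1: Sven 47, Diego 25, Ingrid 27, Noah 32. Eliminate Diego.
Round 2: Sven 47, Ingrid 52, Noah 32. Eliminate Noah.
Round 3: Sven 47, Ingrid 84. Ingrid has a majority.

Ingrid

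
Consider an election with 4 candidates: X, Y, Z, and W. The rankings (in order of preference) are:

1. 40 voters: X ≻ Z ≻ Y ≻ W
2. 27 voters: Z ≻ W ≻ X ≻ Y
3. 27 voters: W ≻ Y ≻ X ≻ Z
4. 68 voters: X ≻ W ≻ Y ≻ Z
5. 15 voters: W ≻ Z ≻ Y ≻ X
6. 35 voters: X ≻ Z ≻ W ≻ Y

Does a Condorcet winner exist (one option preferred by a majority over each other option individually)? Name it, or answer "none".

X vs Y: 170–42 for X.
X vs Z: 170–42 for X.
X vs W: 143–69 for X.
X beats every other option head-to-head.

X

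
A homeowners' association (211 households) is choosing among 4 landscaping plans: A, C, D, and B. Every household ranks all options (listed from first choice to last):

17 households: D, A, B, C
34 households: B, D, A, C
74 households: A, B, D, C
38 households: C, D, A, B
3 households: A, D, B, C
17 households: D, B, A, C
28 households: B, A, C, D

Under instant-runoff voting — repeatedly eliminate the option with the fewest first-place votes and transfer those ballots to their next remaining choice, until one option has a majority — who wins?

A

Round 1: A 77, C 38, D 34, B 62. Eliminate D.
Round 2: A 94, C 38, B 79. Eliminate C.
Round 3: A 132, B 79. A has a majority.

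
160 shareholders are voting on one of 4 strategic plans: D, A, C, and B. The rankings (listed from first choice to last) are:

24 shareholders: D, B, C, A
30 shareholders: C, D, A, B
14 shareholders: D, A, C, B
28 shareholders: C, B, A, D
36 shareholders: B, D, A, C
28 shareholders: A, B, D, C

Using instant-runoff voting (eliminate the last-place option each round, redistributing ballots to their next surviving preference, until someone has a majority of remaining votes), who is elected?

B

Round 1: D 38, A 28, C 58, B 36. Eliminate A.
Round 2: D 38, C 58, B 64. Eliminate D.
Round 3: C 72, B 88. B has a majority.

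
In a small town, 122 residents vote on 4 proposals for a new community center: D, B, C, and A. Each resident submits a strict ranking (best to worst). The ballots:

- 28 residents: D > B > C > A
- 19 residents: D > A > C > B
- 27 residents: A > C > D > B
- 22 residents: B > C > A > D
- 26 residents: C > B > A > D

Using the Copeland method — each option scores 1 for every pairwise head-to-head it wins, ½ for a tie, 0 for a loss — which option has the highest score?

D: beats B; loses to C and A → score 1.
B: beats A; loses to D and C → score 1.
C: beats D, B, and A → score 3.
A: beats D; loses to B and C → score 1.
C has the best pairwise record.

C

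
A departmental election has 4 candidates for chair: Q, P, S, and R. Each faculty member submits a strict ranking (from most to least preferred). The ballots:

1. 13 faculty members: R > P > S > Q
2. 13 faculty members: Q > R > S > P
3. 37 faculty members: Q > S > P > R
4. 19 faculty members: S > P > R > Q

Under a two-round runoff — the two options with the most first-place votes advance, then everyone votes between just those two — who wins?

Round 1 first-place votes: Q 50, P 0, S 19, R 13.
Q and S advance.
Runoff: Q is preferred to S by 50 voters; S by 32.
Q wins the runoff.

Q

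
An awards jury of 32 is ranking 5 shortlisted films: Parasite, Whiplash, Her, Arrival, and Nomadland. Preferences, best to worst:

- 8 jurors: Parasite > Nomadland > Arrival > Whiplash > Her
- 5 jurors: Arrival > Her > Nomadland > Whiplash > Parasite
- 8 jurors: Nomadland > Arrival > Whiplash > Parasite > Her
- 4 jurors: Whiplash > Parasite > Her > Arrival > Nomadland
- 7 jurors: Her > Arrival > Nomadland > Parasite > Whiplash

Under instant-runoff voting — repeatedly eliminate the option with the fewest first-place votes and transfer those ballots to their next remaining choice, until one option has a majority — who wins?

Parasite

Round 1: Parasite 8, Whiplash 4, Her 7, Arrival 5, Nomadland 8. Eliminate Whiplash.
Round 2: Parasite 12, Her 7, Arrival 5, Nomadland 8. Eliminate Arrival.
Round 3: Parasite 12, Her 12, Nomadland 8. Eliminate Nomadland.
Round 4: Parasite 20, Her 12. Parasite has a majority.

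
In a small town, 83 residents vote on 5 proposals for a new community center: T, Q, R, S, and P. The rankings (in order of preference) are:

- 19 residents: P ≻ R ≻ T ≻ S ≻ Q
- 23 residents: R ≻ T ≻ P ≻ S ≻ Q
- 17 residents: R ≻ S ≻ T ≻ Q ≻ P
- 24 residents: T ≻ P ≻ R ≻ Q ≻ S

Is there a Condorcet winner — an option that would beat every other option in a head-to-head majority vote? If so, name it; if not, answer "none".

Checking pairwise contests:
R beats T 59–24.
T beats Q 83–0.
P beats R 43–40.
T beats S 66–17.
T beats P 64–19.
Every option loses at least one head-to-head, so there is no Condorcet winner.

none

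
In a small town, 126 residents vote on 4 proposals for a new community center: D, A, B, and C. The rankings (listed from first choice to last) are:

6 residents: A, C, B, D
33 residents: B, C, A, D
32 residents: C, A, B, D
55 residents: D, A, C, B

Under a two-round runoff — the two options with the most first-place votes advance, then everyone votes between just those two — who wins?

Round 1 first-place votes: D 55, A 6, B 33, C 32.
D and B advance.
Runoff: D is preferred to B by 55 voters; B by 71.
B wins the runoff.

B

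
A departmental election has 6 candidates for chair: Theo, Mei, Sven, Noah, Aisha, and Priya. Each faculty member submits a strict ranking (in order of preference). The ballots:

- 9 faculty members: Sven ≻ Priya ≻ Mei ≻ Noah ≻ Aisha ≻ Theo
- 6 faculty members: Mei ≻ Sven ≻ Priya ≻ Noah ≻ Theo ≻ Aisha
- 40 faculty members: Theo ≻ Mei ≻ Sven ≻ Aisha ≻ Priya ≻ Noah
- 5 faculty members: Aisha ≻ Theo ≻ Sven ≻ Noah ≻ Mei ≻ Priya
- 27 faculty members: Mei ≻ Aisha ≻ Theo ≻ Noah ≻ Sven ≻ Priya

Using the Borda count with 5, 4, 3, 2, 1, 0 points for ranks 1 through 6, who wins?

Mei

Theo: 9·0 + 6·1 + 40·5 + 5·4 + 27·3 = 307
Mei: 9·3 + 6·5 + 40·4 + 5·1 + 27·5 = 357
Sven: 9·5 + 6·4 + 40·3 + 5·3 + 27·1 = 231
Noah: 9·2 + 6·2 + 40·0 + 5·2 + 27·2 = 94
Aisha: 9·1 + 6·0 + 40·2 + 5·5 + 27·4 = 222
Priya: 9·4 + 6·3 + 40·1 + 5·0 + 27·0 = 94
Mei has the highest Borda score (357).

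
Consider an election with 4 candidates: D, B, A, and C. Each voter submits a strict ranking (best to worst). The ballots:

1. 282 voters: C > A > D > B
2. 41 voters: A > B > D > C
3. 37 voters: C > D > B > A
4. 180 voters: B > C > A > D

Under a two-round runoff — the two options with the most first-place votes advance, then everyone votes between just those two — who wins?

C

Round 1 first-place votes: D 0, B 180, A 41, C 319.
C and B advance.
Runoff: C is preferred to B by 319 voters; B by 221.
C wins the runoff.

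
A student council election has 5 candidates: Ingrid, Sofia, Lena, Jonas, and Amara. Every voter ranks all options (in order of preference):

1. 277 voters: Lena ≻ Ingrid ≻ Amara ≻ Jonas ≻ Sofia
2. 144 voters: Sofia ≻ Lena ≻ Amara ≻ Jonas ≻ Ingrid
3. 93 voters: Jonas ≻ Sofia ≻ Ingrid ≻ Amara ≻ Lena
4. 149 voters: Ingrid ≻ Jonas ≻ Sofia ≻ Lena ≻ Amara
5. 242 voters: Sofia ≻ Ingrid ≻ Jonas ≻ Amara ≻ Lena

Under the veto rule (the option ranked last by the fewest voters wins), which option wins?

Last-place votes: Ingrid 144, Sofia 277, Lena 335, Jonas 0, Amara 149.
Jonas is ranked last by the fewest voters, so Jonas wins.

Jonas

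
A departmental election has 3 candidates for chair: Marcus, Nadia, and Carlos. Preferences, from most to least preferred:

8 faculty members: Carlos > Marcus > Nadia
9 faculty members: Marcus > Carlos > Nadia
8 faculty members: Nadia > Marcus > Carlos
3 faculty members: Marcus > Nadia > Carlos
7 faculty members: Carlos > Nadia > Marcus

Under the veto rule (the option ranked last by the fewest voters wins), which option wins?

Marcus

Last-place votes: Marcus 7, Nadia 17, Carlos 11.
Marcus is ranked last by the fewest voters, so Marcus wins.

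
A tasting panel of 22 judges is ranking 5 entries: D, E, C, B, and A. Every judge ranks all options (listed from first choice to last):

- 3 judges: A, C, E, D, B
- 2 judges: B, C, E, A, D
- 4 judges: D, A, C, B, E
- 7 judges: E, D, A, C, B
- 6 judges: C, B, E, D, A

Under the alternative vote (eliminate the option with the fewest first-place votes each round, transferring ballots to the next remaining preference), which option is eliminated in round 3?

D

Round 1: D 4, E 7, C 6, B 2, A 3. Eliminate B.
Round 2: D 4, E 7, C 8, A 3. Eliminate A.
Round 3: D 4, E 7, C 11. Eliminate D.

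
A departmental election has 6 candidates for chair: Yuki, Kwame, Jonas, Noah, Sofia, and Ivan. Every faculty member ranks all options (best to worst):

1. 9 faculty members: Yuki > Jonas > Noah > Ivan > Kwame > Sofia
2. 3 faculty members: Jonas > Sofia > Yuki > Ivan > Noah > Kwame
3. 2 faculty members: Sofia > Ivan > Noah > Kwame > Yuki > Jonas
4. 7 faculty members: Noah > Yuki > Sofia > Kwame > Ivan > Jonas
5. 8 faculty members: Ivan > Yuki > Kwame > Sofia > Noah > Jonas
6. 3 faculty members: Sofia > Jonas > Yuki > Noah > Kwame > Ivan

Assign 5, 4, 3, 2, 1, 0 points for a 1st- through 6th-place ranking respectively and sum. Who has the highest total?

Yuki: 9·5 + 3·3 + 2·1 + 7·4 + 8·4 + 3·3 = 125
Kwame: 9·1 + 3·0 + 2·2 + 7·2 + 8·3 + 3·1 = 54
Jonas: 9·4 + 3·5 + 2·0 + 7·0 + 8·0 + 3·4 = 63
Noah: 9·3 + 3·1 + 2·3 + 7·5 + 8·1 + 3·2 = 85
Sofia: 9·0 + 3·4 + 2·5 + 7·3 + 8·2 + 3·5 = 74
Ivan: 9·2 + 3·2 + 2·4 + 7·1 + 8·5 + 3·0 = 79
Yuki has the highest Borda score (125).

Yuki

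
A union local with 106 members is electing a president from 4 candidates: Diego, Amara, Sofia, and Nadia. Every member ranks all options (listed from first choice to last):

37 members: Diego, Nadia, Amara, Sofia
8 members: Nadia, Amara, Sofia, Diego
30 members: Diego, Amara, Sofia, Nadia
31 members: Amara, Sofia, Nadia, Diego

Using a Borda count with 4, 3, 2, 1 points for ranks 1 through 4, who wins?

Diego: 37·4 + 8·1 + 30·4 + 31·1 = 307
Amara: 37·2 + 8·3 + 30·3 + 31·4 = 312
Sofia: 37·1 + 8·2 + 30·2 + 31·3 = 206
Nadia: 37·3 + 8·4 + 30·1 + 31·2 = 235
Amara has the highest Borda score (312).

Amara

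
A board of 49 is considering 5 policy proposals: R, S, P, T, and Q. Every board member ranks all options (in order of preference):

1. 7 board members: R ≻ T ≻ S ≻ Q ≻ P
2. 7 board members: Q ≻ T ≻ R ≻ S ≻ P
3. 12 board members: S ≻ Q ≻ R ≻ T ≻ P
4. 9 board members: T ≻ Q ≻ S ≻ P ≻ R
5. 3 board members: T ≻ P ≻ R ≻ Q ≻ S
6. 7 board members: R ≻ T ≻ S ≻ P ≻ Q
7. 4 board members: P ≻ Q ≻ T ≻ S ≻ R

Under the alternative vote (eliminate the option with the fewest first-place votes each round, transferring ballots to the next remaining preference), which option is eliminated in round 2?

Round 1: R 14, S 12, P 4, T 12, Q 7. Eliminate P.
Round 2: R 14, S 12, T 12, Q 11. Eliminate Q.

Q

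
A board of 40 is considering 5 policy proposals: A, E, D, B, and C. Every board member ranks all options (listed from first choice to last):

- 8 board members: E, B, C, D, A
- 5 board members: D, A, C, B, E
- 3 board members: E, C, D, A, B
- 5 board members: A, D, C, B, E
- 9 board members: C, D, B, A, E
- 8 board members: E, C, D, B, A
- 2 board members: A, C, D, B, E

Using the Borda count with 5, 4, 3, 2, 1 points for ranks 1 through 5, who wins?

A: 8·1 + 5·4 + 3·2 + 5·5 + 9·2 + 8·1 + 2·5 = 95
E: 8·5 + 5·1 + 3·5 + 5·1 + 9·1 + 8·5 + 2·1 = 116
D: 8·2 + 5·5 + 3·3 + 5·4 + 9·4 + 8·3 + 2·3 = 136
B: 8·4 + 5·2 + 3·1 + 5·2 + 9·3 + 8·2 + 2·2 = 102
C: 8·3 + 5·3 + 3·4 + 5·3 + 9·5 + 8·4 + 2·4 = 151
C has the highest Borda score (151).

C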